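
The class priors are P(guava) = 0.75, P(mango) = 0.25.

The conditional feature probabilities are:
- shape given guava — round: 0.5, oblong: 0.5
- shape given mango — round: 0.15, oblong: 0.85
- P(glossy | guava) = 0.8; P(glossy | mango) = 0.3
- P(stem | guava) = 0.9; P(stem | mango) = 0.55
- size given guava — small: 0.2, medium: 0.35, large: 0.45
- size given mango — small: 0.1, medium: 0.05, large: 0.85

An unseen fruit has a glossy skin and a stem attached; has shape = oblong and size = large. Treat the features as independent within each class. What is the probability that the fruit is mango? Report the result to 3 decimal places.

guava: 0.75 × 0.5 × 0.8 × 0.9 × 0.45 = 0.1215
mango: 0.25 × 0.85 × 0.3 × 0.55 × 0.85 = 0.029803125
P(mango | x) = 0.029803125 / 0.151303125 ≈ 0.197

0.197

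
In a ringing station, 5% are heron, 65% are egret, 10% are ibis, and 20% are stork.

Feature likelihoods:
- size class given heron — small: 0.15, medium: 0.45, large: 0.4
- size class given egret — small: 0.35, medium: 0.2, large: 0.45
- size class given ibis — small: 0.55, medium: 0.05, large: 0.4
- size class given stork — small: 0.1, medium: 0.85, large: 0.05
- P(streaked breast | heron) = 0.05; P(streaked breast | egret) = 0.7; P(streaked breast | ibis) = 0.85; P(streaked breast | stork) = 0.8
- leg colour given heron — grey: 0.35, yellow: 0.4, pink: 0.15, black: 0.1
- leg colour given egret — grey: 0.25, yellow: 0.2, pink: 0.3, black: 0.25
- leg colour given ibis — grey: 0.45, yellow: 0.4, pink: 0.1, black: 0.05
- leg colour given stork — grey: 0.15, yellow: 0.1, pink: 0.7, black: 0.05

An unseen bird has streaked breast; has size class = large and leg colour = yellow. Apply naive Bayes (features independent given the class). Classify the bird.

egret

heron: 0.05 × 0.4 × 0.05 × 0.4 = 0.0004
egret: 0.65 × 0.45 × 0.7 × 0.2 = 0.04095
ibis: 0.1 × 0.4 × 0.85 × 0.4 = 0.0136
stork: 0.2 × 0.05 × 0.8 × 0.1 = 0.0008
Highest score → egret.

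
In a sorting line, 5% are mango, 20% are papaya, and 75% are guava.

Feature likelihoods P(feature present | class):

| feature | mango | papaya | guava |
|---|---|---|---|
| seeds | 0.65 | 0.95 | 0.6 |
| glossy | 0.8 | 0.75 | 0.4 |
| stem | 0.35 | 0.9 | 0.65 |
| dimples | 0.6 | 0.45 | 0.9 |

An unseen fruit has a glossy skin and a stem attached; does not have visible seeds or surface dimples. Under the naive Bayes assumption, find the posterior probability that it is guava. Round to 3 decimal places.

0.579

mango: 0.05 × (1−0.65) × 0.8 × 0.35 × (1−0.6) = 0.00196
papaya: 0.2 × (1−0.95) × 0.75 × 0.9 × (1−0.45) = 0.0037125
guava: 0.75 × (1−0.6) × 0.4 × 0.65 × (1−0.9) = 0.0078
P(guava | x) = 0.0078 / 0.0134725 ≈ 0.579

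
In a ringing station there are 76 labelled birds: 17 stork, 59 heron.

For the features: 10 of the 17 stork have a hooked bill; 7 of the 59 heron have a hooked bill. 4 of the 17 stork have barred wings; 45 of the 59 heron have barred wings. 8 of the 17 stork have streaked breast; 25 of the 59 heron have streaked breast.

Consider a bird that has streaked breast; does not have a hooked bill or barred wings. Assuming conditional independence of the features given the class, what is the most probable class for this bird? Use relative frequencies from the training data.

heron

stork: (17/76) × (7/17) × (13/17) × (8/17) ≈ 0.0331451
heron: (59/76) × (52/59) × (14/59) × (25/59) ≈ 0.0687945
Highest score → heron.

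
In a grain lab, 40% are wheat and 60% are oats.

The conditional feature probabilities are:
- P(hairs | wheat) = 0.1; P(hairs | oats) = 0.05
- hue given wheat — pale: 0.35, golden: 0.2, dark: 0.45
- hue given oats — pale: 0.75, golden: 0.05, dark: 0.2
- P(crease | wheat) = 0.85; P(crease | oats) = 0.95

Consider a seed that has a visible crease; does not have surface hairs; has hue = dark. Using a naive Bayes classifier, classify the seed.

wheat

wheat: 0.4 × (1−0.1) × 0.45 × 0.85 = 0.1377
oats: 0.6 × (1−0.05) × 0.2 × 0.95 = 0.1083
Highest score → wheat.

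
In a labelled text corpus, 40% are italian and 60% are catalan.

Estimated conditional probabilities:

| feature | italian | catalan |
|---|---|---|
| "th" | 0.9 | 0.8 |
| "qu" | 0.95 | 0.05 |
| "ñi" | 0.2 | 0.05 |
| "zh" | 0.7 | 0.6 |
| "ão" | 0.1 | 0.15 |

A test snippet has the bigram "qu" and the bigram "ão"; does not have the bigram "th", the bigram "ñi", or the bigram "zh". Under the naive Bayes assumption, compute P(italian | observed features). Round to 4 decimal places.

italian: 0.4 × (1−0.9) × 0.95 × (1−0.2) × (1−0.7) × 0.1 = 0.000912
catalan: 0.6 × (1−0.8) × 0.05 × (1−0.05) × (1−0.6) × 0.15 = 0.000342
P(italian | x) = 0.000912 / 0.001254 ≈ 0.7273

0.7273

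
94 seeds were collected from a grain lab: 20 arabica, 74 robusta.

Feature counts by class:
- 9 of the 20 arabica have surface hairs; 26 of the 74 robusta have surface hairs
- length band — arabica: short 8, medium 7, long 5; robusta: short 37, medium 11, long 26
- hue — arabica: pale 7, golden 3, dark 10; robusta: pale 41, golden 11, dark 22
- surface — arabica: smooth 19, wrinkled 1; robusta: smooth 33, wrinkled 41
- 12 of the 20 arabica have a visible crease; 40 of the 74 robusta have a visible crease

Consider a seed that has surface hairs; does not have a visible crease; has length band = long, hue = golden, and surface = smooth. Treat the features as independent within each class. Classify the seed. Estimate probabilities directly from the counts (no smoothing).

arabica: (20/94) × (9/20) × (5/20) × (3/20) × (19/20) × (8/20) ≈ 0.00136436
robusta: (74/94) × (26/74) × (26/74) × (11/74) × (33/74) × (34/74) ≈ 0.0029599
Highest score → robusta.

robusta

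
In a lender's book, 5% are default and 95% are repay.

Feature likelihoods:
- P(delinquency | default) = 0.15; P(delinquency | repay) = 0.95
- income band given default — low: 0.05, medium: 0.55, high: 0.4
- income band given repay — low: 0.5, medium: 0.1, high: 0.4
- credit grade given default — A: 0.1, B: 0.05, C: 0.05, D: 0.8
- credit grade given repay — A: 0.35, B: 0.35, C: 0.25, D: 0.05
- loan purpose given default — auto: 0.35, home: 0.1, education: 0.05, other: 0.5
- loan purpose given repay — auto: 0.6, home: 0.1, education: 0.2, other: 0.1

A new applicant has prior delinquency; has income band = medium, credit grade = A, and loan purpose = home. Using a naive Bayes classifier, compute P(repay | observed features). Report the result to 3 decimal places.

0.987

default: 0.05 × 0.15 × 0.55 × 0.1 × 0.1 = 0.00004125
repay: 0.95 × 0.95 × 0.1 × 0.35 × 0.1 = 0.00315875
P(repay | x) = 0.00315875 / 0.0032 ≈ 0.987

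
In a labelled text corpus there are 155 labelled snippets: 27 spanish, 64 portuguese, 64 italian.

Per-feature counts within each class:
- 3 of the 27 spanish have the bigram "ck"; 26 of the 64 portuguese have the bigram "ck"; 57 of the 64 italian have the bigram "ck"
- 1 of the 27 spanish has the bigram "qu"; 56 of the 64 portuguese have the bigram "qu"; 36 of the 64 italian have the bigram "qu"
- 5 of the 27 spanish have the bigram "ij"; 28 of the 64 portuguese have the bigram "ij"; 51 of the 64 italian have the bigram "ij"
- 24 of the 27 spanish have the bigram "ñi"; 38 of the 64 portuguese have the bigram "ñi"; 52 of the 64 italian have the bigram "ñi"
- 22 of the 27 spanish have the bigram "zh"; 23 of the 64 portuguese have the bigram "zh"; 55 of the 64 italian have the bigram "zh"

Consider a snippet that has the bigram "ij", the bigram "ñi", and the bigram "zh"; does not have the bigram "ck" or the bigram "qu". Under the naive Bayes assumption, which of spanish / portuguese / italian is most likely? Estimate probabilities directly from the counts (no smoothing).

spanish

spanish: (27/155) × (24/27) × (26/27) × (5/27) × (24/27) × (22/27) ≈ 0.0199987
portuguese: (64/155) × (38/64) × (8/64) × (28/64) × (38/64) × (23/64) ≈ 0.00286083
italian: (64/155) × (7/64) × (28/64) × (51/64) × (52/64) × (55/64) ≈ 0.0109936
Highest score → spanish.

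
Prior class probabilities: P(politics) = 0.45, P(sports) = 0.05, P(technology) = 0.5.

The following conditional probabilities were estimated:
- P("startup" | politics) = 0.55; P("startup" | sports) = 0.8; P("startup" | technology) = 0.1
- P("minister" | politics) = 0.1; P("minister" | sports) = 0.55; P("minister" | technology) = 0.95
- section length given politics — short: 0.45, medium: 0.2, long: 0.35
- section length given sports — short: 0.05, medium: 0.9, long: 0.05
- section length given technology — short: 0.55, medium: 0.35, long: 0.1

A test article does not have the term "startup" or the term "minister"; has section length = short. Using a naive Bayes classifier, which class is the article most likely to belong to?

politics

politics: 0.45 × (1−0.55) × (1−0.1) × 0.45 = 0.0820125
sports: 0.05 × (1−0.8) × (1−0.55) × 0.05 = 0.000225
technology: 0.5 × (1−0.1) × (1−0.95) × 0.55 = 0.012375
Highest score → politics.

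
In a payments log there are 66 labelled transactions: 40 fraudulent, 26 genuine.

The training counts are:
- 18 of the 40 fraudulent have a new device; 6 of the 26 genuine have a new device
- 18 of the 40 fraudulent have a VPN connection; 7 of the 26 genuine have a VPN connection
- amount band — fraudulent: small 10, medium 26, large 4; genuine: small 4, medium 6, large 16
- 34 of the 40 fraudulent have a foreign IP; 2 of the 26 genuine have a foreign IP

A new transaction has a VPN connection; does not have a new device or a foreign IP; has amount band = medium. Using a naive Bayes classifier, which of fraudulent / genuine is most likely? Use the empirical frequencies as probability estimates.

fraudulent: (40/66) × (22/40) × (18/40) × (26/40) × (6/40) = 0.014625
genuine: (26/66) × (20/26) × (7/26) × (6/26) × (24/26) ≈ 0.0173791
Highest score → genuine.

genuine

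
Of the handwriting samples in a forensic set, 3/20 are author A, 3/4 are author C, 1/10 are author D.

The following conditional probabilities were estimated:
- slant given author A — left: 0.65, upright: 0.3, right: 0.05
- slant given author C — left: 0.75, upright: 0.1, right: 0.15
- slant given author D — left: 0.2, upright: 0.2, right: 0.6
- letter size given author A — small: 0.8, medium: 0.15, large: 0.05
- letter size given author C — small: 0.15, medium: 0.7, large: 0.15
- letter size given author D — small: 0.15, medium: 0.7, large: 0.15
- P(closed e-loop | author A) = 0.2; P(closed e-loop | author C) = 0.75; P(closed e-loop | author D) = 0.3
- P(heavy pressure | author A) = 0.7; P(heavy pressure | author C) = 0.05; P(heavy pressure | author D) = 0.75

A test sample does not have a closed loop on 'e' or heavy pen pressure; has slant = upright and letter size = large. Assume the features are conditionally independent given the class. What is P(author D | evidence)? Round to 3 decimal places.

0.140

author A: 0.15 × 0.3 × 0.05 × (1−0.2) × (1−0.7) = 0.00054
author C: 0.75 × 0.1 × 0.15 × (1−0.75) × (1−0.05) = 0.002671875
author D: 0.1 × 0.2 × 0.15 × (1−0.3) × (1−0.75) = 0.000525
P(author D | x) = 0.000525 / 0.003736875 ≈ 0.140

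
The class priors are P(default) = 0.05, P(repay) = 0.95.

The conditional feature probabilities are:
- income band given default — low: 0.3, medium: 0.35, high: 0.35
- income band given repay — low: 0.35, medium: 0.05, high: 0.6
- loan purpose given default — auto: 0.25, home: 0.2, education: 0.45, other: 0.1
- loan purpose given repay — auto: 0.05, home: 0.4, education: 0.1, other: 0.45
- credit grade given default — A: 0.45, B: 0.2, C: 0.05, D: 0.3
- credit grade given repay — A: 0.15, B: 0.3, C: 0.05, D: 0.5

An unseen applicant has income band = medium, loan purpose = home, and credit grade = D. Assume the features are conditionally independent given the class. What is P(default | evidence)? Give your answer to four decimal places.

0.0995

default: 0.05 × 0.35 × 0.2 × 0.3 = 0.00105
repay: 0.95 × 0.05 × 0.4 × 0.5 = 0.0095
P(default | x) = 0.00105 / 0.01055 ≈ 0.0995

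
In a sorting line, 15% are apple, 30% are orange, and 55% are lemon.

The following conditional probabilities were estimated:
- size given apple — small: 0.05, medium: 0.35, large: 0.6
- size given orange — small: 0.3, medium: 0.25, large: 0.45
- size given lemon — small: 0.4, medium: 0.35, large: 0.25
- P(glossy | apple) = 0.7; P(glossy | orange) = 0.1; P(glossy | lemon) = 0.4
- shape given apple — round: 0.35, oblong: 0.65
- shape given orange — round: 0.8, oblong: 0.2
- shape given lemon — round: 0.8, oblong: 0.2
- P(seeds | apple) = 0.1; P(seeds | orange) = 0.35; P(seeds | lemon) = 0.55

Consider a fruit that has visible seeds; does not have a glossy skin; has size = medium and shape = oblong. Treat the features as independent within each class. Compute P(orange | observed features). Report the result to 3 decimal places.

apple: 0.15 × 0.35 × (1−0.7) × 0.65 × 0.1 = 0.00102375
orange: 0.3 × 0.25 × (1−0.1) × 0.2 × 0.35 = 0.004725
lemon: 0.55 × 0.35 × (1−0.4) × 0.2 × 0.55 = 0.012705
P(orange | x) = 0.004725 / 0.01845375 ≈ 0.256

0.256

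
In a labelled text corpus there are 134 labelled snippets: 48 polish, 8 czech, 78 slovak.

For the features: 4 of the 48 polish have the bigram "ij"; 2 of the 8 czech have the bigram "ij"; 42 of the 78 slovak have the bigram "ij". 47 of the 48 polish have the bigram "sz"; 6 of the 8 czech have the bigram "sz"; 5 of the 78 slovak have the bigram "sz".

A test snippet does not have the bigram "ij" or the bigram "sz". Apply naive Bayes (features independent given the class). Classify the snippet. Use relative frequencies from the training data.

polish: (48/134) × (44/48) × (1/48) ≈ 0.0068408
czech: (8/134) × (6/8) × (2/8) ≈ 0.011194
slovak: (78/134) × (36/78) × (73/78) ≈ 0.251435
Highest score → slovak.

slovak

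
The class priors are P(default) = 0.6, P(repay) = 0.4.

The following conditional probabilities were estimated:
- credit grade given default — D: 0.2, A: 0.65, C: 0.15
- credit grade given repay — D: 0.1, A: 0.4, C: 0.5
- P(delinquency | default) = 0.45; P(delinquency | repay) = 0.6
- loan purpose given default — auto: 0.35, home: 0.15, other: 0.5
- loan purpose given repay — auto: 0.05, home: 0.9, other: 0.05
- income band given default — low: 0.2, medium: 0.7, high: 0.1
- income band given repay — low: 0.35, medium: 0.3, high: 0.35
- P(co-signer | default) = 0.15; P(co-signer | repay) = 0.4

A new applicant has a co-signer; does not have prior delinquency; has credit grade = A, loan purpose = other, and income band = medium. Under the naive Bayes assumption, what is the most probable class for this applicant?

default

default: 0.6 × 0.65 × (1−0.45) × 0.5 × 0.7 × 0.15 = 0.01126125
repay: 0.4 × 0.4 × (1−0.6) × 0.05 × 0.3 × 0.4 = 0.000384
Highest score → default.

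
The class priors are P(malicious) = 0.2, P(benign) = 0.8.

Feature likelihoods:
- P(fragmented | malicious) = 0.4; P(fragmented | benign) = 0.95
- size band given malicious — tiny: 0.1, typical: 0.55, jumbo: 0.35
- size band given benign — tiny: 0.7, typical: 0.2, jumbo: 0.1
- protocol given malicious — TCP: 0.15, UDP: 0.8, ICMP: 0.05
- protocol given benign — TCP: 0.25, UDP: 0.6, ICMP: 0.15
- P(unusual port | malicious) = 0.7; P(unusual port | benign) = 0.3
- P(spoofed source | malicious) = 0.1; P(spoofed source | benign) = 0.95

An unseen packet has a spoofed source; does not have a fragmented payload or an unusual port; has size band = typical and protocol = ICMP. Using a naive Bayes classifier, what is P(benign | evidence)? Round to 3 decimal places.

0.890

malicious: 0.2 × (1−0.4) × 0.55 × 0.05 × (1−0.7) × 0.1 = 0.000099
benign: 0.8 × (1−0.95) × 0.2 × 0.15 × (1−0.3) × 0.95 = 0.000798
P(benign | x) = 0.000798 / 0.000897 ≈ 0.890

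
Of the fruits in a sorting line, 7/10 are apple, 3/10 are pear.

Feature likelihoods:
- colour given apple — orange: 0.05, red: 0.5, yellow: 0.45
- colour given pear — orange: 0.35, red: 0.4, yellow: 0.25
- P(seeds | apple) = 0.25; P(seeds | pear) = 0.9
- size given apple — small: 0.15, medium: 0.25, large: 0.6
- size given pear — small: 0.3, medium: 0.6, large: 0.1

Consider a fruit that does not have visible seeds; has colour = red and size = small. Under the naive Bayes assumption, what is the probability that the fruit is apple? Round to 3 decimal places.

apple: 0.7 × 0.5 × (1−0.25) × 0.15 = 0.039375
pear: 0.3 × 0.4 × (1−0.9) × 0.3 = 0.0036
P(apple | x) = 0.039375 / 0.042975 ≈ 0.916

0.916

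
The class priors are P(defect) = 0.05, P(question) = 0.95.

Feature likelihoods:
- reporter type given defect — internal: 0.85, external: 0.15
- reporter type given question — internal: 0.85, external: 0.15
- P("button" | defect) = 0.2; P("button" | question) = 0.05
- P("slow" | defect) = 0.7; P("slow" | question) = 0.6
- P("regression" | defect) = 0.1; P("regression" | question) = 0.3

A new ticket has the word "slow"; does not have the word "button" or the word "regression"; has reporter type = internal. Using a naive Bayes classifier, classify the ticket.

question

defect: 0.05 × 0.85 × (1−0.2) × 0.7 × (1−0.1) = 0.02142
question: 0.95 × 0.85 × (1−0.05) × 0.6 × (1−0.3) = 0.3221925
Highest score → question.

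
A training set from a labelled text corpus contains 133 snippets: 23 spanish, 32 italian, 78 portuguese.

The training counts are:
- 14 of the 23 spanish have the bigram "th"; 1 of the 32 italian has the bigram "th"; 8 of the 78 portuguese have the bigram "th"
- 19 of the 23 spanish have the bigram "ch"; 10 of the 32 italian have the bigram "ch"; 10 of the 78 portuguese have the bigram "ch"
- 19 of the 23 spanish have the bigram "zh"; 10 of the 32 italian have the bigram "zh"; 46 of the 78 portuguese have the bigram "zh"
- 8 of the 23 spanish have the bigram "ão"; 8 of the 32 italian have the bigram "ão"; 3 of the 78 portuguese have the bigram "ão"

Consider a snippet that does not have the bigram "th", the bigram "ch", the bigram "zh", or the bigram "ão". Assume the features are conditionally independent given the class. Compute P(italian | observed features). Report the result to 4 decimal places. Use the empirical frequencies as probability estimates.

0.3118

spanish: (23/133) × (9/23) × (4/23) × (4/23) × (15/23) ≈ 0.00133481
italian: (32/133) × (31/32) × (22/32) × (22/32) × (24/32) ≈ 0.082626
portuguese: (78/133) × (70/78) × (68/78) × (32/78) × (75/78) ≈ 0.181002
P(italian | x) = 0.082626 / 0.26496281 ≈ 0.3118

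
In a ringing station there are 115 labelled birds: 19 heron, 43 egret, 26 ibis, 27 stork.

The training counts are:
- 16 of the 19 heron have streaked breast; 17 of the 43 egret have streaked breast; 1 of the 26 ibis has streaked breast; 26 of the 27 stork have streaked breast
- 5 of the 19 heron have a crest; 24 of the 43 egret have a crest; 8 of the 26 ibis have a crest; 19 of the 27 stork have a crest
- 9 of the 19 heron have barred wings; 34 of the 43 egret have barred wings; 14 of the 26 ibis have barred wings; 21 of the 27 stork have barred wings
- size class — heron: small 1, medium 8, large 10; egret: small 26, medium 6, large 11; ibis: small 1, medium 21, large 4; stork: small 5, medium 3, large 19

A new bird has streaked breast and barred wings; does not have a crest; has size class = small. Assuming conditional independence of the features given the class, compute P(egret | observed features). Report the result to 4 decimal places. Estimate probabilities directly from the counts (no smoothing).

0.7169

heron: (19/115) × (16/19) × (14/19) × (9/19) × (1/19) ≈ 0.00255583
egret: (43/115) × (17/43) × (19/43) × (34/43) × (26/43) ≈ 0.0312285
ibis: (26/115) × (1/26) × (18/26) × (14/26) × (1/26) ≈ 0.000124676
stork: (27/115) × (26/27) × (8/27) × (21/27) × (5/27) ≈ 0.00964858
P(egret | x) = 0.0312285 / 0.043557586 ≈ 0.7169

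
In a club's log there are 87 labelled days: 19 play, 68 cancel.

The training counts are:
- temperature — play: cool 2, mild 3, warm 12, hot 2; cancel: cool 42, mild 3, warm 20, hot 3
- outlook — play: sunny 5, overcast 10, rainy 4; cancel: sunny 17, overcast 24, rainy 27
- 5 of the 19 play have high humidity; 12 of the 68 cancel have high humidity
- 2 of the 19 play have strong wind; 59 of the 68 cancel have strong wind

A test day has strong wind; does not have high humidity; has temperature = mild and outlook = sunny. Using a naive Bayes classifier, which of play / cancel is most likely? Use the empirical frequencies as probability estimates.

cancel

play: (19/87) × (3/19) × (5/19) × (14/19) × (2/19) ≈ 0.000703832
cancel: (68/87) × (3/68) × (17/68) × (56/68) × (59/68) ≈ 0.00615977
Highest score → cancel.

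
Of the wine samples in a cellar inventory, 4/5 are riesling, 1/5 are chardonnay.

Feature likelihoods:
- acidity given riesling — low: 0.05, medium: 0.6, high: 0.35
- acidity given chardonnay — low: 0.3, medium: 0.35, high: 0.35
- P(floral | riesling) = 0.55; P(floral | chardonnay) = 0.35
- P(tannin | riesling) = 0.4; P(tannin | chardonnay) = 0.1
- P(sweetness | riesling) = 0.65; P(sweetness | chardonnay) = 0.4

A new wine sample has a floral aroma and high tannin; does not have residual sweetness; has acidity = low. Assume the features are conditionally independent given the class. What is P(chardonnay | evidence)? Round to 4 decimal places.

riesling: 0.8 × 0.05 × 0.55 × 0.4 × (1−0.65) = 0.00308
chardonnay: 0.2 × 0.3 × 0.35 × 0.1 × (1−0.4) = 0.00126
P(chardonnay | x) = 0.00126 / 0.00434 ≈ 0.2903

0.2903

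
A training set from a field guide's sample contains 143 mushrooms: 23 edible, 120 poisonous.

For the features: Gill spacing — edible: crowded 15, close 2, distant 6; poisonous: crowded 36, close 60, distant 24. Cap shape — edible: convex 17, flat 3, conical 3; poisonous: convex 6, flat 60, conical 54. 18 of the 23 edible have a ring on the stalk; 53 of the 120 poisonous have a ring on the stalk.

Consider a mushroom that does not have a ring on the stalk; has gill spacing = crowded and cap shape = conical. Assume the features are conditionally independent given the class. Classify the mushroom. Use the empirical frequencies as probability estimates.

poisonous

edible: (23/143) × (15/23) × (3/23) × (5/23) ≈ 0.00297434
poisonous: (120/143) × (36/120) × (54/120) × (67/120) ≈ 0.0632517
Highest score → poisonous.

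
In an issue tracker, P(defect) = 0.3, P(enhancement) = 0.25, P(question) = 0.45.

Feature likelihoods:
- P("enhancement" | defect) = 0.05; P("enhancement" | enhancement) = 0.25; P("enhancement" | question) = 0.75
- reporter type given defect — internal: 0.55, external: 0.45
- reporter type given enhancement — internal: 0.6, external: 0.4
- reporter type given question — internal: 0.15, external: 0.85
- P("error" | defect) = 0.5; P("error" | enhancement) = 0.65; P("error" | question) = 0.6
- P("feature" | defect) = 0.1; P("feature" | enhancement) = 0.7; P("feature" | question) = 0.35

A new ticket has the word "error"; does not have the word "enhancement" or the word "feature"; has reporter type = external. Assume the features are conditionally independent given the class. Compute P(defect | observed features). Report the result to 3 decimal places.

0.526

defect: 0.3 × (1−0.05) × 0.45 × 0.5 × (1−0.1) = 0.0577125
enhancement: 0.25 × (1−0.25) × 0.4 × 0.65 × (1−0.7) = 0.014625
question: 0.45 × (1−0.75) × 0.85 × 0.6 × (1−0.35) = 0.03729375
P(defect | x) = 0.0577125 / 0.10963125 ≈ 0.526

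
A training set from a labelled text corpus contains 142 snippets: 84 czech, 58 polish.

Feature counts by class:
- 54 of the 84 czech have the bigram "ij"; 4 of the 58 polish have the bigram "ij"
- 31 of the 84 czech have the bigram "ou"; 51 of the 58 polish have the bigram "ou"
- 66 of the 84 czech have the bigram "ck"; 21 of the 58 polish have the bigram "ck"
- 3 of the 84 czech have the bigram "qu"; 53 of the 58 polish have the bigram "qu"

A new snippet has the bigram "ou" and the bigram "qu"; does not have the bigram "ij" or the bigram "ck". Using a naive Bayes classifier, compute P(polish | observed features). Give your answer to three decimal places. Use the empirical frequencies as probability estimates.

czech: (84/142) × (30/84) × (31/84) × (18/84) × (3/84) ≈ 0.000596692
polish: (58/142) × (54/58) × (51/58) × (37/58) × (53/58) ≈ 0.194926
P(polish | x) = 0.194926 / 0.195522692 ≈ 0.997

0.997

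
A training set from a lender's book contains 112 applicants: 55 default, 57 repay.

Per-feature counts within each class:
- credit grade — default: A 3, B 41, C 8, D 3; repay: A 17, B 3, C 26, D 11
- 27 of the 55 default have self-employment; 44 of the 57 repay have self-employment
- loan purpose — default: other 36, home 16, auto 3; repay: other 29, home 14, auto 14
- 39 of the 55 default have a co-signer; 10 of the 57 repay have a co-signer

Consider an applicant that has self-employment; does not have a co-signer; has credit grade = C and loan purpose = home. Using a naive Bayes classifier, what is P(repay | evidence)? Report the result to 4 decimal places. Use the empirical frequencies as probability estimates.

0.9244

default: (55/112) × (8/55) × (27/55) × (16/55) × (16/55) ≈ 0.00296748
repay: (57/112) × (26/57) × (44/57) × (14/57) × (47/57) ≈ 0.0362919
P(repay | x) = 0.0362919 / 0.03925938 ≈ 0.9244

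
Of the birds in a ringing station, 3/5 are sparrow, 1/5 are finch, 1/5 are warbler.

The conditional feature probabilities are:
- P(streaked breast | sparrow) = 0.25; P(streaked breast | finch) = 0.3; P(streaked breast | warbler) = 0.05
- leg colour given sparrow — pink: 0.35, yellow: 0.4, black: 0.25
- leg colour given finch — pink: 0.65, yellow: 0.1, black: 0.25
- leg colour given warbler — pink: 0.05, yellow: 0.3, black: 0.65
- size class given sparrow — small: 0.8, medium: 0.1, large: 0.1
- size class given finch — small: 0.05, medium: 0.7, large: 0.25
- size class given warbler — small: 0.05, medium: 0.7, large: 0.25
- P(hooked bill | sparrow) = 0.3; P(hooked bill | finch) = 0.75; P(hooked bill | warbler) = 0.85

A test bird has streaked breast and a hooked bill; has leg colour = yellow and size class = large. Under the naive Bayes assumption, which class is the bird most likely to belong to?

sparrow: 0.6 × 0.25 × 0.4 × 0.1 × 0.3 = 0.0018
finch: 0.2 × 0.3 × 0.1 × 0.25 × 0.75 = 0.001125
warbler: 0.2 × 0.05 × 0.3 × 0.25 × 0.85 = 0.0006375
Highest score → sparrow.

sparrow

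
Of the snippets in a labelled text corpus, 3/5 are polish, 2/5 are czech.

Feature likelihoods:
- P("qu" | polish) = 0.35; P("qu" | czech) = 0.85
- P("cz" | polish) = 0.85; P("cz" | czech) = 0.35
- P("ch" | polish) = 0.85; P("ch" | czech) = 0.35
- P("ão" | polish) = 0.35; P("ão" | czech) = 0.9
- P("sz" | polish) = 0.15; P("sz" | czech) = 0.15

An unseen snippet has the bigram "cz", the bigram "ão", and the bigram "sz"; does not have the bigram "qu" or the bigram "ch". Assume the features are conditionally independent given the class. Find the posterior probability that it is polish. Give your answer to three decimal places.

0.586

polish: 0.6 × (1−0.35) × 0.85 × (1−0.85) × 0.35 × 0.15 = 0.0026105625
czech: 0.4 × (1−0.85) × 0.35 × (1−0.35) × 0.9 × 0.15 = 0.00184275
P(polish | x) = 0.0026105625 / 0.0044533125 ≈ 0.586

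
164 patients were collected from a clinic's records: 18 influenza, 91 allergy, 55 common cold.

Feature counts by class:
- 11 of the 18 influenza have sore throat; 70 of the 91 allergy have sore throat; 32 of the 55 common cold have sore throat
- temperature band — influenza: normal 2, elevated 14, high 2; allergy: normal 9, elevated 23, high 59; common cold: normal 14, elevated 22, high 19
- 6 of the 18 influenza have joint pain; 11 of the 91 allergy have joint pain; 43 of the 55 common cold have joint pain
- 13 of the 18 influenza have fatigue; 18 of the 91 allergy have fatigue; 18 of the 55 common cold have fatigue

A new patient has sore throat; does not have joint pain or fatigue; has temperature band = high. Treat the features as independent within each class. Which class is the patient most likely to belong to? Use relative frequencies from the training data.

allergy

influenza: (18/164) × (11/18) × (2/18) × (12/18) × (5/18) ≈ 0.00138011
allergy: (91/164) × (70/91) × (59/91) × (80/91) × (73/91) ≈ 0.195162
common cold: (55/164) × (32/55) × (19/55) × (12/55) × (37/55) ≈ 0.00989361
Highest score → allergy.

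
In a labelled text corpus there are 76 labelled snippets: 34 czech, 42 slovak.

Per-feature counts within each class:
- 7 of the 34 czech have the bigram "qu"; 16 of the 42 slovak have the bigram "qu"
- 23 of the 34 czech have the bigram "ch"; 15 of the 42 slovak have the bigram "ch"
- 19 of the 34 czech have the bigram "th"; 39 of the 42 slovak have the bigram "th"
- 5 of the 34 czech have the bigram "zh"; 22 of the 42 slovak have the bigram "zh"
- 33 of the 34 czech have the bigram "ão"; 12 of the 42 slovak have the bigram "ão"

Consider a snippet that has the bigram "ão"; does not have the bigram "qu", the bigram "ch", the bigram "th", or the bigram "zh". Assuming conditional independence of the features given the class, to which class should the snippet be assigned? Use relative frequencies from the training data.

czech: (34/76) × (27/34) × (11/34) × (15/34) × (29/34) × (33/34) ≈ 0.0419788
slovak: (42/76) × (26/42) × (27/42) × (3/42) × (20/42) × (12/42) ≈ 0.00213727
Highest score → czech.

czech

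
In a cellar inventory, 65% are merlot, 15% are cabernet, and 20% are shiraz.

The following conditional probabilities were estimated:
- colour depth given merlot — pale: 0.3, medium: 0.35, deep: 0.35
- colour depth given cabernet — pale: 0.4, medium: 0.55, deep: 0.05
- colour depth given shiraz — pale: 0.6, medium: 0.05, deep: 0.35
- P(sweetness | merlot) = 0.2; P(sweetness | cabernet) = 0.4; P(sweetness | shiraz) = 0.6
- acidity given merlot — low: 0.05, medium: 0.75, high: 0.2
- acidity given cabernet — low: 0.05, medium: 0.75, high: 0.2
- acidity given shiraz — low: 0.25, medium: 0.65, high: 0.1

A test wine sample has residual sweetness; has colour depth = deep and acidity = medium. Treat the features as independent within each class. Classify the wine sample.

merlot: 0.65 × 0.35 × 0.2 × 0.75 = 0.034125
cabernet: 0.15 × 0.05 × 0.4 × 0.75 = 0.00225
shiraz: 0.2 × 0.35 × 0.6 × 0.65 = 0.0273
Highest score → merlot.

merlot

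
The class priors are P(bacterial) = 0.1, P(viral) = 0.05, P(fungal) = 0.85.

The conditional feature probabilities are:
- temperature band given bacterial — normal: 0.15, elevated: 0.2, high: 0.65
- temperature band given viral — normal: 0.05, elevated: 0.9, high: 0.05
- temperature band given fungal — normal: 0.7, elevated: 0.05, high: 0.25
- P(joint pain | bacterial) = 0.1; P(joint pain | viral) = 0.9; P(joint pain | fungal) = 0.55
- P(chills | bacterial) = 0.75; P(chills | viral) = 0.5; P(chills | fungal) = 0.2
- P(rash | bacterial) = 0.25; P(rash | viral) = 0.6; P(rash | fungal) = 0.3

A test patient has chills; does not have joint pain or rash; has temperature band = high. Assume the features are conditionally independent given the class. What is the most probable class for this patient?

bacterial

bacterial: 0.1 × 0.65 × (1−0.1) × 0.75 × (1−0.25) = 0.03290625
viral: 0.05 × 0.05 × (1−0.9) × 0.5 × (1−0.6) = 0.00005
fungal: 0.85 × 0.25 × (1−0.55) × 0.2 × (1−0.3) = 0.0133875
Highest score → bacterial.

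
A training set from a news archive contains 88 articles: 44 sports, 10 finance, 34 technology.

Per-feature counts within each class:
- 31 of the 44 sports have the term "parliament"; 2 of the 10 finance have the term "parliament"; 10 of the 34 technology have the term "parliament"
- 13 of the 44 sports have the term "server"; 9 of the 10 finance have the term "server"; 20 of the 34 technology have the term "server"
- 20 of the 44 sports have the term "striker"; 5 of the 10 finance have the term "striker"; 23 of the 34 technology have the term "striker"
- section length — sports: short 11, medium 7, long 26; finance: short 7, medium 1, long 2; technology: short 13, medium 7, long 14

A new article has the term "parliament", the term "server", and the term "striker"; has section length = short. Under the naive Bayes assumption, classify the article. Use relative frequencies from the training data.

sports: (44/88) × (31/44) × (13/44) × (20/44) × (11/44) ≈ 0.0118273
finance: (10/88) × (2/10) × (9/10) × (5/10) × (7/10) ≈ 0.00715909
technology: (34/88) × (10/34) × (20/34) × (23/34) × (13/34) ≈ 0.0172895
Highest score → technology.

technology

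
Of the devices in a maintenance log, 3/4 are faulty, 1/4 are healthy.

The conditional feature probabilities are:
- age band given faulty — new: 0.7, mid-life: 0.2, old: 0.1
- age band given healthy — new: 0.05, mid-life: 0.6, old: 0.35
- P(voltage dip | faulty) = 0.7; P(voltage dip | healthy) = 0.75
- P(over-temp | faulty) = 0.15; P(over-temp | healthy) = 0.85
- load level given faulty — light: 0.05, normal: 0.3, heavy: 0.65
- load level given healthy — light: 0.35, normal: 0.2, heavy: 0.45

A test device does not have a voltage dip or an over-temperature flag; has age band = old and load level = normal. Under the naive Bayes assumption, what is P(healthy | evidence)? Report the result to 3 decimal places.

0.103

faulty: 0.75 × 0.1 × (1−0.7) × (1−0.15) × 0.3 = 0.0057375
healthy: 0.25 × 0.35 × (1−0.75) × (1−0.85) × 0.2 = 0.00065625
P(healthy | x) = 0.00065625 / 0.00639375 ≈ 0.103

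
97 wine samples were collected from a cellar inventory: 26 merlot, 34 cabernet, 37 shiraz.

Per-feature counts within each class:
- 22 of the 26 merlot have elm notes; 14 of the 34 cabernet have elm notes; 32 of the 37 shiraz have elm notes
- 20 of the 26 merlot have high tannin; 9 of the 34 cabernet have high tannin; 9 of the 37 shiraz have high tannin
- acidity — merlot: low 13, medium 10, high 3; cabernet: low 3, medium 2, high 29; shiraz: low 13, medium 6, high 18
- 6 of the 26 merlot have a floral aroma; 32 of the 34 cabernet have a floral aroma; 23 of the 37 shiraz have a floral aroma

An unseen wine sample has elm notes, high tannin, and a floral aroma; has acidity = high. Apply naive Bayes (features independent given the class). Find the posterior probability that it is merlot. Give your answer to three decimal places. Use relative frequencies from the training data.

0.078

merlot: (26/97) × (22/26) × (20/26) × (3/26) × (6/26) ≈ 0.00464551
cabernet: (34/97) × (14/34) × (9/34) × (29/34) × (32/34) ≈ 0.0306697
shiraz: (37/97) × (32/37) × (9/37) × (18/37) × (23/37) ≈ 0.024267
P(merlot | x) = 0.00464551 / 0.05958221 ≈ 0.078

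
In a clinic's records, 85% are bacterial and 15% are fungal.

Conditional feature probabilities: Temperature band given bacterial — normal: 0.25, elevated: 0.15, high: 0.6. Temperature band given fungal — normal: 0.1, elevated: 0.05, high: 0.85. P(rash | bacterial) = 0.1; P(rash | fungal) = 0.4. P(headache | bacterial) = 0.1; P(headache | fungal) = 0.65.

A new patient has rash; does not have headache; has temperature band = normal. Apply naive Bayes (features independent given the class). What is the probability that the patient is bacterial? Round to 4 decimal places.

0.9011

bacterial: 0.85 × 0.25 × 0.1 × (1−0.1) = 0.019125
fungal: 0.15 × 0.1 × 0.4 × (1−0.65) = 0.0021
P(bacterial | x) = 0.019125 / 0.021225 ≈ 0.9011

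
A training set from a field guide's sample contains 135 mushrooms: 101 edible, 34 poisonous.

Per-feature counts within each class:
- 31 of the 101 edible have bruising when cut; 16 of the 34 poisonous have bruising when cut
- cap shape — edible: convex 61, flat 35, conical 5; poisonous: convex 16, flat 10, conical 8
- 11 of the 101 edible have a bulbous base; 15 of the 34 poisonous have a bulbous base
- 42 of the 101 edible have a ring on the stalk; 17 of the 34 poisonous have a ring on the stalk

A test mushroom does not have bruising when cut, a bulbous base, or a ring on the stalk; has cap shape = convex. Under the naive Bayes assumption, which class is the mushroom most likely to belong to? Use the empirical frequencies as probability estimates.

edible: (101/135) × (70/101) × (61/101) × (90/101) × (59/101) ≈ 0.163014
poisonous: (34/135) × (18/34) × (16/34) × (19/34) × (17/34) ≈ 0.0175317
Highest score → edible.

edible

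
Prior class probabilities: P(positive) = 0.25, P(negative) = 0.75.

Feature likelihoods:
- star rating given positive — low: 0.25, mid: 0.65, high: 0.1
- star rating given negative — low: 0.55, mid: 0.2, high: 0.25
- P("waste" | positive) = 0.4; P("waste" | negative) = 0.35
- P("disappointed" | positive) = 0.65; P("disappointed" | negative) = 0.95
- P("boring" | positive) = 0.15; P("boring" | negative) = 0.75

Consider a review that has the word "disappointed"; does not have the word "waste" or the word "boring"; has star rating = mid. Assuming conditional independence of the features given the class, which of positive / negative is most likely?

positive

positive: 0.25 × 0.65 × (1−0.4) × 0.65 × (1−0.15) = 0.05386875
negative: 0.75 × 0.2 × (1−0.35) × 0.95 × (1−0.75) = 0.02315625
Highest score → positive.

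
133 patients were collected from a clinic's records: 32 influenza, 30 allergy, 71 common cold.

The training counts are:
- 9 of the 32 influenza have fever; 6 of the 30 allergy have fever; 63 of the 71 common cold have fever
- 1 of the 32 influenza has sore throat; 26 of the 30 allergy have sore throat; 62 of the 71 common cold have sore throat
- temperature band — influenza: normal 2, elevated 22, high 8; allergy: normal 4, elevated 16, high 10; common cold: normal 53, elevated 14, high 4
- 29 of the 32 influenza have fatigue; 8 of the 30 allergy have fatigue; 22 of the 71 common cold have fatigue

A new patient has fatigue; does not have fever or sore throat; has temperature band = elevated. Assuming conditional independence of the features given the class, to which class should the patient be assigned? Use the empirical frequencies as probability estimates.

influenza: (32/133) × (23/32) × (31/32) × (22/32) × (29/32) ≈ 0.104378
allergy: (30/133) × (24/30) × (4/30) × (16/30) × (8/30) ≈ 0.00342189
common cold: (71/133) × (8/71) × (9/71) × (14/71) × (22/71) ≈ 0.000465861
Highest score → influenza.

influenza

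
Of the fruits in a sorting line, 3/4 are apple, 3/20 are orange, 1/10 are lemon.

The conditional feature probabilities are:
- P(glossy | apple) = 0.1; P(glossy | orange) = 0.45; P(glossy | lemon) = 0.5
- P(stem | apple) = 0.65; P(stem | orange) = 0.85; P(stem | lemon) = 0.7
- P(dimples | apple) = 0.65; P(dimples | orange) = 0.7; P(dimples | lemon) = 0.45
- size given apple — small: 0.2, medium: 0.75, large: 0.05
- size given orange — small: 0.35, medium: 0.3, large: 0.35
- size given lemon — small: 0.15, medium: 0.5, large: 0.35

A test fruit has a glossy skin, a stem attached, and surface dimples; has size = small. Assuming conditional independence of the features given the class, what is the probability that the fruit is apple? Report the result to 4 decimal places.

apple: 0.75 × 0.1 × 0.65 × 0.65 × 0.2 = 0.0063375
orange: 0.15 × 0.45 × 0.85 × 0.7 × 0.35 = 0.014056875
lemon: 0.1 × 0.5 × 0.7 × 0.45 × 0.15 = 0.0023625
P(apple | x) = 0.0063375 / 0.022756875 ≈ 0.2785

0.2785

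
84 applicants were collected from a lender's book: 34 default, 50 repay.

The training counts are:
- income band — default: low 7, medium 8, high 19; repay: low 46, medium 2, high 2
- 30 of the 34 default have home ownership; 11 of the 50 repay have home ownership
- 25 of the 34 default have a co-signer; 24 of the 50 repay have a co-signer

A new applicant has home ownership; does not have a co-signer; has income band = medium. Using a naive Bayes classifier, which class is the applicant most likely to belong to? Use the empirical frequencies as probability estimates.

default: (34/84) × (8/34) × (30/34) × (9/34) ≈ 0.0222442
repay: (50/84) × (2/50) × (11/50) × (26/50) ≈ 0.00272381
Highest score → default.

default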